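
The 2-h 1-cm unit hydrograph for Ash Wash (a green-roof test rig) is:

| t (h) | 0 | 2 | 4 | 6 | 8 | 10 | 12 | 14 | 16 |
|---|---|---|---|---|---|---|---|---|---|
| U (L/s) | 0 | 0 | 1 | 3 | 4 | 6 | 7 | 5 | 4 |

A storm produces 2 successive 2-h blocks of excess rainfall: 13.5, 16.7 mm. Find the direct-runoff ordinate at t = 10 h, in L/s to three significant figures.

Q ≈ 14.8 L/s

By discrete convolution, Q_j = Σ (P_i / 10 mm) · U_{j−i}.
At t = 10 h (j=5): Q = (13.5/10)·6 + (16.7/10)·4 = 14.8 L/s.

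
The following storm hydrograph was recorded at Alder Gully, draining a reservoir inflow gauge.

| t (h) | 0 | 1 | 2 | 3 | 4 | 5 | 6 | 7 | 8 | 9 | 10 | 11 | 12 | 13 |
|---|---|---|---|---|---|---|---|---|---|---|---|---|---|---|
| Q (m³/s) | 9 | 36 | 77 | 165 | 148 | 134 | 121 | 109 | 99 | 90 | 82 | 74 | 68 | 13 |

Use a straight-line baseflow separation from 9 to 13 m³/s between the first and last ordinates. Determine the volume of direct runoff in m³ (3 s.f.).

V ≈ 3.86 × 10^6 m³

Direct-runoff ordinates (Q − Q_b): 0.00, 26.69, 67.38, 155.08, 137.77, 123.46, 110.15, 97.85, 87.54, 78.23, 69.92, 61.62, 55.31, 0.00 m³/s.
ΣQ_DR = 1071 m³/s.
With Δt = 1 h = 3600 s, V = ΣQ_DR · Δt = 1071 × 3600 = 3.86 × 10^6 m³.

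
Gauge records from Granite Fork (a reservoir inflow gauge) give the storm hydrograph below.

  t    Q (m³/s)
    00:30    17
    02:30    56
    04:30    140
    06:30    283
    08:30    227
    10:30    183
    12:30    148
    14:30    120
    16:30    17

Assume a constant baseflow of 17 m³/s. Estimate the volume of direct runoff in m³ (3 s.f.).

Direct-runoff ordinates (Q − Q_b): 0.0, 39.0, 123.0, 266.0, 210.0, 166.0, 131.0, 103.0, 0.0 m³/s.
ΣQ_DR = 1038 m³/s.
With Δt = 2 h = 7200 s, V = ΣQ_DR · Δt = 1038 × 7200 = 7.47 × 10^6 m³.

V ≈ 7.47 × 10^6 m³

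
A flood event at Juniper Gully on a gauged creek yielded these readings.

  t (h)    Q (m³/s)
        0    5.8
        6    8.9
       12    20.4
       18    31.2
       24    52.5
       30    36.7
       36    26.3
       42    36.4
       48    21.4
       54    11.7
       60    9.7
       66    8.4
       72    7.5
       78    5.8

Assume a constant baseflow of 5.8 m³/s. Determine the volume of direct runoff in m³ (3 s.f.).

Direct-runoff ordinates (Q − Q_b): 0.0, 3.1, 14.6, 25.4, 46.7, 30.9, 20.5, 30.6, 15.6, 5.9, 3.9, 2.6, 1.7, 0.0 m³/s.
ΣQ_DR = 201.5 m³/s.
With Δt = 6 h = 21600 s, V = ΣQ_DR · Δt = 201.5 × 21600 = 4.35 × 10^6 m³.

V ≈ 4.35 × 10^6 m³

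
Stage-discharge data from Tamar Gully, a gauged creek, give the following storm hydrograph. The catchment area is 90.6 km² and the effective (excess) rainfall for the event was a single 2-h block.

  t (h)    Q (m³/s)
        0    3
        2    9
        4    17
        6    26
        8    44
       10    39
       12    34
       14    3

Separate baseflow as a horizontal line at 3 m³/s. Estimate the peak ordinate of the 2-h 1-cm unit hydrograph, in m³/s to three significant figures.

U_p ≈ 34.2 m³/s

Direct runoff: 0.0, 6.0, 14.0, 23.0, 41.0, 36.0, 31.0, 0.0 m³/s; ΣQ_DR = 151.0 m³/s, peak = 41.0 m³/s.
Runoff depth d = ΣQ_DR·Δt / A = 151.0 × 7200 / (90.6 km²) = 12.00 mm.
The 1-cm UH is the DRH scaled by (10 mm)/d, so U_p = 41.0 × 10/12.00 = 34.2 m³/s.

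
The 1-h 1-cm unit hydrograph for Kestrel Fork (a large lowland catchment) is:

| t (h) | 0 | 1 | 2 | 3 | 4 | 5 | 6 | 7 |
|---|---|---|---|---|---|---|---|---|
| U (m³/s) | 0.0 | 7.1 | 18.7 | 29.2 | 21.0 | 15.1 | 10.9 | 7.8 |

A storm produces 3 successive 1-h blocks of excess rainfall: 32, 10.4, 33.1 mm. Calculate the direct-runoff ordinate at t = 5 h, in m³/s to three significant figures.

By discrete convolution, Q_j = Σ (P_i / 10 mm) · U_{j−i}.
At t = 5 h (j=5): Q = (32/10)·15.1 + (10.4/10)·21.0 + (33.1/10)·29.2 = 167 m³/s.

Q ≈ 167 m³/s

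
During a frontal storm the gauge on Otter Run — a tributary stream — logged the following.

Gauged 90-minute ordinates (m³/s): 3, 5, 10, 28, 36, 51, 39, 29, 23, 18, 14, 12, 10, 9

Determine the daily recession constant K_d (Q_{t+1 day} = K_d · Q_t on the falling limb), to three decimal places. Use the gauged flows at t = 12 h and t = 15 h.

K_d ≈ 0.019

Between t = 12 h and t = 15 h the flow falls from 23 to 14 m³/s over 2×1.5 h = 3 h.
Per-interval ratio K = (14/23)^(1/2) = 0.7802; K_d = K^(24/1.5) = 0.019.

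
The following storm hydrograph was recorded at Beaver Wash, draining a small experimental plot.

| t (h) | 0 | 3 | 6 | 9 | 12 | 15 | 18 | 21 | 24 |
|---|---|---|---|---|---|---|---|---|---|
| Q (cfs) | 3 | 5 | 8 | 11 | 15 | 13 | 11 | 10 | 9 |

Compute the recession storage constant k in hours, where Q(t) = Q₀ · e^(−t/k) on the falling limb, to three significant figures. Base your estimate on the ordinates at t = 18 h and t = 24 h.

On the falling limb, Q drops from 11 to 9 cfs between t = 18 h and t = 24 h (Δt = 6 h).
k = −Δt / ln(Q₂/Q₁) = −6 / ln(9/11) = 29.9 h.

k ≈ 29.9 h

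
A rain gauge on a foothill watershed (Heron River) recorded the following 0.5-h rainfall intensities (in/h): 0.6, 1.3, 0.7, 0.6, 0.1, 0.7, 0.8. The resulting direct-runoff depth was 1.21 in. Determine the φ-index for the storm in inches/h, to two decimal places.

φ ≈ 0.38 in/h

Only the 6 blocks with intensity above φ contribute runoff: 0.6, 1.3, 0.7, 0.6, 0.7, 0.8 in/h.
Σ(I−φ)·Δt = d  ⇒  (0.6+1.3+0.7+0.6+0.7+0.8 − 6φ)·0.5 = 1.21
φ = (4.700 − 1.21/0.5) / 6 = 0.38 in/h.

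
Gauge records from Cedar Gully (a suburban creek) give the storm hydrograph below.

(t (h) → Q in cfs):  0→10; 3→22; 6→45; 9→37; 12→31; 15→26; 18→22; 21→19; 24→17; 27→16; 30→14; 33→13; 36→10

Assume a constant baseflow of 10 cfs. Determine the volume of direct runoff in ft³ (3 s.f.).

V ≈ 1.64 × 10^6 ft³

Direct-runoff ordinates (Q − Q_b): 0.0, 12.0, 35.0, 27.0, 21.0, 16.0, 12.0, 9.0, 7.0, 6.0, 4.0, 3.0, 0.0 cfs.
ΣQ_DR = 152.0 cfs.
With Δt = 3 h = 10800 s, V = ΣQ_DR · Δt = 152.0 × 10800 = 1.64 × 10^6 ft³.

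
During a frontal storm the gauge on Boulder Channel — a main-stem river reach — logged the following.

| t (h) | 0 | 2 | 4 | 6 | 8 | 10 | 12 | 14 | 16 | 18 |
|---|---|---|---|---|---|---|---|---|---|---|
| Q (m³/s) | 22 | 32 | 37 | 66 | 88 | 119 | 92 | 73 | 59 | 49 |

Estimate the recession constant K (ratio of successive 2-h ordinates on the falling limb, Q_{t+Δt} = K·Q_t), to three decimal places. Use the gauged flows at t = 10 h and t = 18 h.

Using the recession-limb readings at t = 10 h and t = 18 h: Q falls from 119 to 49 m³/s over 4 intervals.
K = (Q₂/Q₁)^(1/4) = (49/119)^(1/4) = 0.801.

K ≈ 0.801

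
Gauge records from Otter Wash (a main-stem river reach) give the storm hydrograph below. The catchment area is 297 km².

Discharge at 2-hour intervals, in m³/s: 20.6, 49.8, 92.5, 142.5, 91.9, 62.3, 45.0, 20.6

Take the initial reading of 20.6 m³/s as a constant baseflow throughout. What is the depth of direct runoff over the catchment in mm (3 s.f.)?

d ≈ 8.74 mm

Direct runoff: 0.0, 29.2, 71.9, 121.9, 71.3, 41.7, 24.4, 0.0 m³/s; ΣQ_DR = 360.4 m³/s.
V = ΣQ_DR · Δt = 360.4 × 7200 s = 2.595 × 10^6 m³.
Over A = 297 km², depth = V / A = 8.74 mm.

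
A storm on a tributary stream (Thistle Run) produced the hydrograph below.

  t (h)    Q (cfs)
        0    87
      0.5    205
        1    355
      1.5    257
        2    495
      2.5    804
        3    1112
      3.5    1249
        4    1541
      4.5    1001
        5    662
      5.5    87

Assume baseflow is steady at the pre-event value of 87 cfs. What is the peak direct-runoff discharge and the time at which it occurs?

Subtracting baseflow gives direct-runoff ordinates: 0.0, 118.0, 268.0, 170.0, 408.0, 717.0, 1025.0, 1162.0, 1454.0, 914.0, 575.0, 0.0 cfs.
The maximum is 1454.0 cfs, occurring at the reading for t = 4 h.

Q_p = 1454.0 cfs at t = 4 h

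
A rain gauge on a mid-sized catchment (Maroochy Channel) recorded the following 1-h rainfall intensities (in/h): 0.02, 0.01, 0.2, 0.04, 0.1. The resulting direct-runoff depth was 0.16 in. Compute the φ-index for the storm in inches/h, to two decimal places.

Only the 2 blocks with intensity above φ contribute runoff: 0.2, 0.1 in/h.
Σ(I−φ)·Δt = d  ⇒  (0.2+0.1 − 2φ)·1 = 0.16
φ = (0.3000 − 0.16/1) / 2 = 0.07 in/h.

φ ≈ 0.07 in/h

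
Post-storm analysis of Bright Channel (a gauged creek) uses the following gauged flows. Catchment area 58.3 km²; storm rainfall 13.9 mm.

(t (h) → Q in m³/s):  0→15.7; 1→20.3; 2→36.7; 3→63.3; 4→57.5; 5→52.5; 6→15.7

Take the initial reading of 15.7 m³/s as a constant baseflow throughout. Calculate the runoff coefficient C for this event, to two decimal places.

C ≈ 0.67

ΣQ_DR = 151.8 m³/s; V = ΣQ_DR·Δt = 5.465 × 10^5 m³.
Runoff depth d = V / A = 9.374 mm.
C = d / P = 9.374 / 13.9 = 0.67.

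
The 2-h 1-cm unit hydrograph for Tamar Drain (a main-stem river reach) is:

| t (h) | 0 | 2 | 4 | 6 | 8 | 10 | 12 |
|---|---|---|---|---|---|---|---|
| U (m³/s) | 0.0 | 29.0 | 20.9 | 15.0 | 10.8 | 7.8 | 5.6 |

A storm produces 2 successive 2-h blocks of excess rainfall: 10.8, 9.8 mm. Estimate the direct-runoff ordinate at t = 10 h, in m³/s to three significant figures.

Q ≈ 19.0 m³/s

By discrete convolution, Q_j = Σ (P_i / 10 mm) · U_{j−i}.
At t = 10 h (j=5): Q = (10.8/10)·7.8 + (9.8/10)·10.8 = 19.0 m³/s.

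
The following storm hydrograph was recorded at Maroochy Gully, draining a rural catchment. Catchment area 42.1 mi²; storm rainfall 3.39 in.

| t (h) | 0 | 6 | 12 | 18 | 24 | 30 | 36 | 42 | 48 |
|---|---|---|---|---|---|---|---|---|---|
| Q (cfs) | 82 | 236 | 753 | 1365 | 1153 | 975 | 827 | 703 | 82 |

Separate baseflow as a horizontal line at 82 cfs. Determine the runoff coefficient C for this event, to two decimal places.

C ≈ 0.35

ΣQ_DR = 5438 cfs; V = ΣQ_DR·Δt = 1.175 × 10^8 ft³.
Runoff depth d = V / A = 1.201 in.
C = d / P = 1.201 / 3.39 = 0.35.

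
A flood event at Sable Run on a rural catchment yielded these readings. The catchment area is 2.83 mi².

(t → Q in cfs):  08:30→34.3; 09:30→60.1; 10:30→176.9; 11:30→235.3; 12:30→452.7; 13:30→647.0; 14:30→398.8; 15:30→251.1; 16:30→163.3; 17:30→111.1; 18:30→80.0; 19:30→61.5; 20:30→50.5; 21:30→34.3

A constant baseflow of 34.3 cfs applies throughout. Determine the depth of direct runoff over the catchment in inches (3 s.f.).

Direct runoff: 0.0, 25.8, 142.6, 201.0, 418.4, 612.7, 364.5, 216.8, 129.0, 76.8, 45.7, 27.2, 16.2, 0.0 cfs; ΣQ_DR = 2277 cfs.
V = ΣQ_DR · Δt = 2277 × 3600 s = 8.196 × 10^6 ft³.
Over A = 2.83 mi², depth = V / A = 1.25 in.

d ≈ 1.25 in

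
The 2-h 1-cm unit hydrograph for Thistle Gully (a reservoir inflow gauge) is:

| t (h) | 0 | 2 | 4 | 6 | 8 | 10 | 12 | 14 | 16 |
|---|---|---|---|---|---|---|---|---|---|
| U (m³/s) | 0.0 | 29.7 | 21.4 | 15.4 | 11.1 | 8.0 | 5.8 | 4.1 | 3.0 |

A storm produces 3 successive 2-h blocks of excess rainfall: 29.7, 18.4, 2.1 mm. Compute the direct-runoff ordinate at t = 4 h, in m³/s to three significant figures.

Q ≈ 118 m³/s

By discrete convolution, Q_j = Σ (P_i / 10 mm) · U_{j−i}.
At t = 4 h (j=2): Q = (29.7/10)·21.4 + (18.4/10)·29.7 + (2.1/10)·0.0 = 118 m³/s.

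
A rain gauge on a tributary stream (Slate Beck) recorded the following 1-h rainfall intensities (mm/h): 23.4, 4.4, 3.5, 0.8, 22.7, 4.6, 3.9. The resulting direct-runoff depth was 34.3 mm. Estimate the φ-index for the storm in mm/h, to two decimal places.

Only the 2 blocks with intensity above φ contribute runoff: 23.4, 22.7 mm/h.
Σ(I−φ)·Δt = d  ⇒  (23.4+22.7 − 2φ)·1 = 34.3
φ = (46.10 − 34.3/1) / 2 = 5.90 mm/h.

φ ≈ 5.90 mm/h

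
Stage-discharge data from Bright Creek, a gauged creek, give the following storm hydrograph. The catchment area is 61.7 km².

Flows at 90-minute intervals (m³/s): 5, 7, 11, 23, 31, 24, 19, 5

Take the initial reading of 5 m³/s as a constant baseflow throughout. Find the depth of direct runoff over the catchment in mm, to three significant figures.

d ≈ 7.44 mm

Direct runoff: 0.0, 2.0, 6.0, 18.0, 26.0, 19.0, 14.0, 0.0 m³/s; ΣQ_DR = 85.00 m³/s.
V = ΣQ_DR · Δt = 85.00 × 5400 s = 4.590 × 10^5 m³.
Over A = 61.7 km², depth = V / A = 7.44 mm.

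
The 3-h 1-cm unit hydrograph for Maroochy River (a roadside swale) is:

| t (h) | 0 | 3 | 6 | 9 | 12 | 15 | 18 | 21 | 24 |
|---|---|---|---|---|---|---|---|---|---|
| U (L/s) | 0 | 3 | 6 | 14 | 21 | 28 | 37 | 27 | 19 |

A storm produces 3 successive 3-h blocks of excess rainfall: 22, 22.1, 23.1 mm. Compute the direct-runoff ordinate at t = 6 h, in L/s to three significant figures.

By discrete convolution, Q_j = Σ (P_i / 10 mm) · U_{j−i}.
At t = 6 h (j=2): Q = (22/10)·6 + (22.1/10)·3 + (23.1/10)·0 = 19.8 L/s.

Q ≈ 19.8 L/s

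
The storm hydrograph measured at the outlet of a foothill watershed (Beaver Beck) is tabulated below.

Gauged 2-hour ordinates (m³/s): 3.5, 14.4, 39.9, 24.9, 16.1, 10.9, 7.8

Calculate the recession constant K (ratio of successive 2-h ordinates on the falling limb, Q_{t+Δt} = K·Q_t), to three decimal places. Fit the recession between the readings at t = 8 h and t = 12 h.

K ≈ 0.696

Using the recession-limb readings at t = 8 h and t = 12 h: Q falls from 16.1 to 7.8 m³/s over 2 intervals.
K = (Q₂/Q₁)^(1/2) = (7.8/16.1)^(1/2) = 0.696.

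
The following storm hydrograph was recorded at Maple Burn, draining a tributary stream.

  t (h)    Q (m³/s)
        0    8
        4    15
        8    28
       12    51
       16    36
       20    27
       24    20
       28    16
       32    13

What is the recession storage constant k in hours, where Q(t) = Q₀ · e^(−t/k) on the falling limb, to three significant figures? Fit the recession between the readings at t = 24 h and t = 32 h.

On the falling limb, Q drops from 20 to 13 m³/s between t = 24 h and t = 32 h (Δt = 8 h).
k = −Δt / ln(Q₂/Q₁) = −8 / ln(13/20) = 18.6 h.

k ≈ 18.6 h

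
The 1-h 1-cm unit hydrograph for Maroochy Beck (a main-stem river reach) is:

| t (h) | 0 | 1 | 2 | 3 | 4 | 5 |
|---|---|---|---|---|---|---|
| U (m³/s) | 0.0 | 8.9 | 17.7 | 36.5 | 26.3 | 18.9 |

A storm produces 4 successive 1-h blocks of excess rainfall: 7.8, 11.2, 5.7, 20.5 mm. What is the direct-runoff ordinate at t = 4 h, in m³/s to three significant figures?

Q ≈ 89.7 m³/s

By discrete convolution, Q_j = Σ (P_i / 10 mm) · U_{j−i}.
At t = 4 h (j=4): Q = (7.8/10)·26.3 + (11.2/10)·36.5 + (5.7/10)·17.7 + (20.5/10)·8.9 = 89.7 m³/s.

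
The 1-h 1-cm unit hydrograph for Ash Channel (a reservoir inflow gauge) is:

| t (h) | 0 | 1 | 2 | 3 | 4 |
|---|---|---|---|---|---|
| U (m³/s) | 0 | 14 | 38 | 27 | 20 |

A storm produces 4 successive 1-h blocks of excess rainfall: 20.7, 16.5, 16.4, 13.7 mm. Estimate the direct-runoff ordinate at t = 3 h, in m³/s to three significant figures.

By discrete convolution, Q_j = Σ (P_i / 10 mm) · U_{j−i}.
At t = 3 h (j=3): Q = (20.7/10)·27 + (16.5/10)·38 + (16.4/10)·14 + (13.7/10)·0 = 142 m³/s.

Q ≈ 142 m³/s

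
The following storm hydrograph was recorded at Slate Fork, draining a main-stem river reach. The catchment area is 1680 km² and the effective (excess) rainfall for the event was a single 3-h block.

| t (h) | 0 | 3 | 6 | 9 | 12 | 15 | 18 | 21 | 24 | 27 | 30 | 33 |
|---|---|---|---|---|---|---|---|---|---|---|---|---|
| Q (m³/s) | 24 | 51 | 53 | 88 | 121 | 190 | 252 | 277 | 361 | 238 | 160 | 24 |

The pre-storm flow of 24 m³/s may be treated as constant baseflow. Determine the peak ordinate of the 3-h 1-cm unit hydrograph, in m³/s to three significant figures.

Direct runoff: 0.0, 27.0, 29.0, 64.0, 97.0, 166.0, 228.0, 253.0, 337.0, 214.0, 136.0, 0.0 m³/s; ΣQ_DR = 1551 m³/s, peak = 337.0 m³/s.
Runoff depth d = ΣQ_DR·Δt / A = 1551 × 10800 / (1680 km²) = 9.971 mm.
The 1-cm UH is the DRH scaled by (10 mm)/d, so U_p = 337.0 × 10/9.971 = 338 m³/s.

U_p ≈ 338 m³/s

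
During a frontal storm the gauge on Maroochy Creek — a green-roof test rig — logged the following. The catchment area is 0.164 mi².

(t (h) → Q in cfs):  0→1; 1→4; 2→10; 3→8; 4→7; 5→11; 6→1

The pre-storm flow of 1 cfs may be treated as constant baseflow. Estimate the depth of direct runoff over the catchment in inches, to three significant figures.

d ≈ 0.331 in

Direct runoff: 0.0, 3.0, 9.0, 7.0, 6.0, 10.0, 0.0 cfs; ΣQ_DR = 35.00 cfs.
V = ΣQ_DR · Δt = 35.00 × 3600 s = 1.260 × 10^5 ft³.
Over A = 0.164 mi², depth = V / A = 0.331 in.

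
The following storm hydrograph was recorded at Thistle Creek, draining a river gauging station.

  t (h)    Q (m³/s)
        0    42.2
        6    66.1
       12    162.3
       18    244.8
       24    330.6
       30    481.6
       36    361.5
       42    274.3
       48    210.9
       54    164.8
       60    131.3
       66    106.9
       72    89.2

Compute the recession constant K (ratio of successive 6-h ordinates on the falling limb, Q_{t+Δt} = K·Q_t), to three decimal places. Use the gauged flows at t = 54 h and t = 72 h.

K ≈ 0.815

Using the recession-limb readings at t = 54 h and t = 72 h: Q falls from 164.8 to 89.2 m³/s over 3 intervals.
K = (Q₂/Q₁)^(1/3) = (89.2/164.8)^(1/3) = 0.815.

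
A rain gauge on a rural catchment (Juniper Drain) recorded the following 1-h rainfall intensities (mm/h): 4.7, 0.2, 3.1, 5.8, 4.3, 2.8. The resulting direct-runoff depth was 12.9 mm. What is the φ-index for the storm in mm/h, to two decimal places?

φ ≈ 1.56 mm/h

Only the 5 blocks with intensity above φ contribute runoff: 4.7, 3.1, 5.8, 4.3, 2.8 mm/h.
Σ(I−φ)·Δt = d  ⇒  (4.7+3.1+5.8+4.3+2.8 − 5φ)·1 = 12.9
φ = (20.70 − 12.9/1) / 5 = 1.56 mm/h.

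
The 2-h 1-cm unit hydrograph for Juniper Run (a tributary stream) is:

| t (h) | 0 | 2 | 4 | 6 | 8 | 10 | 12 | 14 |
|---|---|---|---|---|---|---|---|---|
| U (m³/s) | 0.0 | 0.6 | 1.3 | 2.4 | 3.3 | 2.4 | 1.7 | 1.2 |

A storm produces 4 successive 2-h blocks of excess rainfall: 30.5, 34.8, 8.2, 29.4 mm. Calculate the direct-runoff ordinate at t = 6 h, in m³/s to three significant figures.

Q ≈ 12.3 m³/s

By discrete convolution, Q_j = Σ (P_i / 10 mm) · U_{j−i}.
At t = 6 h (j=3): Q = (30.5/10)·2.4 + (34.8/10)·1.3 + (8.2/10)·0.6 + (29.4/10)·0.0 = 12.3 m³/s.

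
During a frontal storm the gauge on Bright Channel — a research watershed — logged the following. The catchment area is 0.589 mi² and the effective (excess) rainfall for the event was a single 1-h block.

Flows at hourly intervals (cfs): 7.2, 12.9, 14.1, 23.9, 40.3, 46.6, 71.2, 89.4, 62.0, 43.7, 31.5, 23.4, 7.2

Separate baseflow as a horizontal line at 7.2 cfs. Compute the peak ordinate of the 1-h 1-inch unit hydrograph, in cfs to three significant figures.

U_p ≈ 82.3 cfs

Direct runoff: 0.0, 5.7, 6.9, 16.7, 33.1, 39.4, 64.0, 82.2, 54.8, 36.5, 24.3, 16.2, 0.0 cfs; ΣQ_DR = 379.8 cfs, peak = 82.2 cfs.
Runoff depth d = ΣQ_DR·Δt / A = 379.8 × 3600 / (0.589 mi²) = 0.9992 in.
The 1-inch UH is the DRH scaled by (1 in)/d, so U_p = 82.2 × 1/0.9992 = 82.3 cfs.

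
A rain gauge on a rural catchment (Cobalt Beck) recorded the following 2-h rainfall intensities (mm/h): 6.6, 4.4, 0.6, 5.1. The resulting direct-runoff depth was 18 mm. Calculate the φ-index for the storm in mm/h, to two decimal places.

φ ≈ 2.37 mm/h

Only the 3 blocks with intensity above φ contribute runoff: 6.6, 4.4, 5.1 mm/h.
Σ(I−φ)·Δt = d  ⇒  (6.6+4.4+5.1 − 3φ)·2 = 18
φ = (16.10 − 18/2) / 3 = 2.37 mm/h.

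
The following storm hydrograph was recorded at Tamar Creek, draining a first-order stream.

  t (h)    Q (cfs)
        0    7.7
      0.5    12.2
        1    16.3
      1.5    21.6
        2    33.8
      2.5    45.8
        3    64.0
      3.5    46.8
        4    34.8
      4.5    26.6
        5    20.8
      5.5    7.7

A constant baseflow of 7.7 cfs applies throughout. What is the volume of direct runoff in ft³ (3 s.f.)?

V ≈ 4.42 × 10^5 ft³

Direct-runoff ordinates (Q − Q_b): 0.0, 4.5, 8.6, 13.9, 26.1, 38.1, 56.3, 39.1, 27.1, 18.9, 13.1, 0.0 cfs.
ΣQ_DR = 245.7 cfs.
With Δt = 0.5 h = 1800 s, V = ΣQ_DR · Δt = 245.7 × 1800 = 4.42 × 10^5 ft³.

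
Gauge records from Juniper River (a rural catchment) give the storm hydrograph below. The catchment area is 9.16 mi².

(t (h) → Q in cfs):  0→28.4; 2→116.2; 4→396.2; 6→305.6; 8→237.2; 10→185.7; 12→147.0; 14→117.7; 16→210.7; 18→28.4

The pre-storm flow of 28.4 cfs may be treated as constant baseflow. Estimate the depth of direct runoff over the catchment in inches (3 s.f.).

d ≈ 0.504 in

Direct runoff: 0.0, 87.8, 367.8, 277.2, 208.8, 157.3, 118.6, 89.3, 182.3, 0.0 cfs; ΣQ_DR = 1489 cfs.
V = ΣQ_DR · Δt = 1489 × 7200 s = 1.072 × 10^7 ft³.
Over A = 9.16 mi², depth = V / A = 0.504 in.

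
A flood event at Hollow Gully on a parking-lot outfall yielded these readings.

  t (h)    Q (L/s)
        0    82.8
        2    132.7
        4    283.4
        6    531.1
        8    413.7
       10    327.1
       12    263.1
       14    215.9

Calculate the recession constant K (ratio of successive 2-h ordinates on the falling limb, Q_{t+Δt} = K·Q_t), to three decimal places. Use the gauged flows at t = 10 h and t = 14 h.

Using the recession-limb readings at t = 10 h and t = 14 h: Q falls from 327.1 to 215.9 L/s over 2 intervals.
K = (Q₂/Q₁)^(1/2) = (215.9/327.1)^(1/2) = 0.812.

K ≈ 0.812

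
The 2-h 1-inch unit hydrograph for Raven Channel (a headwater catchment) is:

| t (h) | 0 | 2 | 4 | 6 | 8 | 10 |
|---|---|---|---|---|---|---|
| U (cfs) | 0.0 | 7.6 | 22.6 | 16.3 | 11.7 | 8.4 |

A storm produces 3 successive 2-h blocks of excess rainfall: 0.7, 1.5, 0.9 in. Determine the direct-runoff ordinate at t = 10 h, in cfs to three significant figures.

By discrete convolution, Q_j = Σ (P_i / 1 in) · U_{j−i}.
At t = 10 h (j=5): Q = (0.7/1)·8.4 + (1.5/1)·11.7 + (0.9/1)·16.3 = 38.1 cfs.

Q ≈ 38.1 cfs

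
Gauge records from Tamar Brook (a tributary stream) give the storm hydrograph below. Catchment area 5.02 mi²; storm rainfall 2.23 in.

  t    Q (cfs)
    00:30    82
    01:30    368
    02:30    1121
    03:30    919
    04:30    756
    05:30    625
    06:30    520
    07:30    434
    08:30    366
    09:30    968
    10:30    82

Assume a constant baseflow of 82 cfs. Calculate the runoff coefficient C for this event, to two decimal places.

C ≈ 0.74

ΣQ_DR = 5339 cfs; V = ΣQ_DR·Δt = 1.922 × 10^7 ft³.
Runoff depth d = V / A = 1.648 in.
C = d / P = 1.648 / 2.23 = 0.74.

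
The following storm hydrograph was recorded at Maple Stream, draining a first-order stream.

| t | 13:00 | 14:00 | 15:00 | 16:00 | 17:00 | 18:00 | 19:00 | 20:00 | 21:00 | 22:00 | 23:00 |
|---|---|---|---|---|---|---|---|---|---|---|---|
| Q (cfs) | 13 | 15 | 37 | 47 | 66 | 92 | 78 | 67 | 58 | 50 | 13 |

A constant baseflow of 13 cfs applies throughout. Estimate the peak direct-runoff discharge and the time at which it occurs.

Subtracting baseflow gives direct-runoff ordinates: 0.0, 2.0, 24.0, 34.0, 53.0, 79.0, 65.0, 54.0, 45.0, 37.0, 0.0 cfs.
The maximum is 79.0 cfs, occurring at the reading for t = 18:00.

Q_p = 79.0 cfs at t = 18:00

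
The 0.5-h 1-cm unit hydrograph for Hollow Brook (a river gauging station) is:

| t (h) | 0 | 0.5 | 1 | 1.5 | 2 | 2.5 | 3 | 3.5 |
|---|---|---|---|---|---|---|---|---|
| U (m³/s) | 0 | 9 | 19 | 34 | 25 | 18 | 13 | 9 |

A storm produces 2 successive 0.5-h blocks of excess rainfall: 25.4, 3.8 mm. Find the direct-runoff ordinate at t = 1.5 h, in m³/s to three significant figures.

By discrete convolution, Q_j = Σ (P_i / 10 mm) · U_{j−i}.
At t = 1.5 h (j=3): Q = (25.4/10)·34 + (3.8/10)·19 = 93.6 m³/s.

Q ≈ 93.6 m³/s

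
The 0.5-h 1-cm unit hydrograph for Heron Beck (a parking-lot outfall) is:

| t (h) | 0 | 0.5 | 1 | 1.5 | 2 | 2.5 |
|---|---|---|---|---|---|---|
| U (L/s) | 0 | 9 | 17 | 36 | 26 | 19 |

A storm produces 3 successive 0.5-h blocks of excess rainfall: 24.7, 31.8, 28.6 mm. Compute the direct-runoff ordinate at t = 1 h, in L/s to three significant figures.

By discrete convolution, Q_j = Σ (P_i / 10 mm) · U_{j−i}.
At t = 1 h (j=2): Q = (24.7/10)·17 + (31.8/10)·9 + (28.6/10)·0 = 70.6 L/s.

Q ≈ 70.6 L/s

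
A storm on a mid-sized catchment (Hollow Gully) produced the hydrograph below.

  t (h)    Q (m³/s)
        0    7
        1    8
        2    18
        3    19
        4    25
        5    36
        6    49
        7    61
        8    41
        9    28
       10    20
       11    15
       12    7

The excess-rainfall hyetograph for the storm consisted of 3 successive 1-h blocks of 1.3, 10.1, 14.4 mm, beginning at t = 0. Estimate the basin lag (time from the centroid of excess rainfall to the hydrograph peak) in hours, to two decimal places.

Centroid of excess rainfall: t_c = Σ P_i·t̄_i / ΣP_i = 2.0078 h (block centres at 0.5, 1.5, 2.5 h).
Hydrograph peak occurs at t = 7 h, so basin lag t_L = 7 − 2.0078 = 4.99 h.

t_L ≈ 4.99 h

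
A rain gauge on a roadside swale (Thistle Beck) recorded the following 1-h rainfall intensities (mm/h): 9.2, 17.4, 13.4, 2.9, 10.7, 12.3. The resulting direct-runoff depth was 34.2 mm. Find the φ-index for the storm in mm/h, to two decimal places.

φ ≈ 5.76 mm/h

Only the 5 blocks with intensity above φ contribute runoff: 9.2, 17.4, 13.4, 10.7, 12.3 mm/h.
Σ(I−φ)·Δt = d  ⇒  (9.2+17.4+13.4+10.7+12.3 − 5φ)·1 = 34.2
φ = (63.00 − 34.2/1) / 5 = 5.76 mm/h.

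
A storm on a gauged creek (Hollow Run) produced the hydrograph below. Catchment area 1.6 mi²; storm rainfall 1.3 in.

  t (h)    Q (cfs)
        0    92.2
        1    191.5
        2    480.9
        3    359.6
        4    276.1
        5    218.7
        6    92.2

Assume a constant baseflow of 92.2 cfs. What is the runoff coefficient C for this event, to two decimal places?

ΣQ_DR = 1066 cfs; V = ΣQ_DR·Δt = 3.837 × 10^6 ft³.
Runoff depth d = V / A = 1.032 in.
C = d / P = 1.032 / 1.3 = 0.79.

C ≈ 0.79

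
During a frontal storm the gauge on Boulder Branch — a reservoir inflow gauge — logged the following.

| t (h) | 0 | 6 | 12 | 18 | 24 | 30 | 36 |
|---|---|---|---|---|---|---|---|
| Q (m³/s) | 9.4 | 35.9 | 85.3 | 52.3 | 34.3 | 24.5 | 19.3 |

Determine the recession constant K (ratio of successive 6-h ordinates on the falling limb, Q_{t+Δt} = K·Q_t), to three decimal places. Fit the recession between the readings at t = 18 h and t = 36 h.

K ≈ 0.717

Using the recession-limb readings at t = 18 h and t = 36 h: Q falls from 52.3 to 19.3 m³/s over 3 intervals.
K = (Q₂/Q₁)^(1/3) = (19.3/52.3)^(1/3) = 0.717.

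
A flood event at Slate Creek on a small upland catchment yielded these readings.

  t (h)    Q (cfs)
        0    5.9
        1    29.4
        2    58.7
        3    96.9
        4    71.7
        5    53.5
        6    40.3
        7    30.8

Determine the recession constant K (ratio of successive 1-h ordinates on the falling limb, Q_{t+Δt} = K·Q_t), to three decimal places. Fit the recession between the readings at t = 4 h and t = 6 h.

Using the recession-limb readings at t = 4 h and t = 6 h: Q falls from 71.7 to 40.3 cfs over 2 intervals.
K = (Q₂/Q₁)^(1/2) = (40.3/71.7)^(1/2) = 0.750.

K ≈ 0.750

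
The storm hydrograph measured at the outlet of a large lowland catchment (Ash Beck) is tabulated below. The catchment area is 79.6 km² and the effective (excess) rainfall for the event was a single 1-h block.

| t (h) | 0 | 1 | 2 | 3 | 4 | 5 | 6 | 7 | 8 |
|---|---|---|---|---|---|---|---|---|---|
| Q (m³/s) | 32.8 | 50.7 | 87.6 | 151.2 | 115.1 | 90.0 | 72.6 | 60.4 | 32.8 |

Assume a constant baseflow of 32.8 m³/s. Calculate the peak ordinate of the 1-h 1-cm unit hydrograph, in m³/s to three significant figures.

U_p ≈ 65.8 m³/s

Direct runoff: 0.0, 17.9, 54.8, 118.4, 82.3, 57.2, 39.8, 27.6, 0.0 m³/s; ΣQ_DR = 398.0 m³/s, peak = 118.4 m³/s.
Runoff depth d = ΣQ_DR·Δt / A = 398.0 × 3600 / (79.6 km²) = 18.00 mm.
The 1-cm UH is the DRH scaled by (10 mm)/d, so U_p = 118.4 × 10/18.00 = 65.8 m³/s.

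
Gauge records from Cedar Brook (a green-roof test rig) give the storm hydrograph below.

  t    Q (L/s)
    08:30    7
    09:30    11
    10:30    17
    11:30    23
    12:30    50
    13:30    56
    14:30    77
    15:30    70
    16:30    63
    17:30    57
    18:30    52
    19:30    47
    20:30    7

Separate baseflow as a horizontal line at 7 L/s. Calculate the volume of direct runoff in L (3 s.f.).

V ≈ 1.61 × 10^6 L

Direct-runoff ordinates (Q − Q_b): 0.0, 4.0, 10.0, 16.0, 43.0, 49.0, 70.0, 63.0, 56.0, 50.0, 45.0, 40.0, 0.0 L/s.
ΣQ_DR = 446.0 L/s.
With Δt = 1 h = 3600 s, V = ΣQ_DR · Δt = 446.0 × 3600 = 1.61 × 10^6 L.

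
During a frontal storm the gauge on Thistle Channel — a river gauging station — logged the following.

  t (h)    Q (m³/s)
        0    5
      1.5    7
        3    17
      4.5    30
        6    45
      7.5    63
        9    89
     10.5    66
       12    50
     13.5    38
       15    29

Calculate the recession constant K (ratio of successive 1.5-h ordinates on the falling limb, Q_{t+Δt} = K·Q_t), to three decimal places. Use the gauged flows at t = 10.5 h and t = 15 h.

Using the recession-limb readings at t = 10.5 h and t = 15 h: Q falls from 66 to 29 m³/s over 3 intervals.
K = (Q₂/Q₁)^(1/3) = (29/66)^(1/3) = 0.760.

K ≈ 0.760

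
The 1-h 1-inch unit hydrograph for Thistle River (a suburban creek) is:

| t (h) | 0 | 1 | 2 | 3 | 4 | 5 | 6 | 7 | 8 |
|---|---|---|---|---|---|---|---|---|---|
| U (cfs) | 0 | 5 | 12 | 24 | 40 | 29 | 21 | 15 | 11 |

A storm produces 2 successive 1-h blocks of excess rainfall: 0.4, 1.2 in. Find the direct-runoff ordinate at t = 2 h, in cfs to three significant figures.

Q ≈ 10.8 cfs

By discrete convolution, Q_j = Σ (P_i / 1 in) · U_{j−i}.
At t = 2 h (j=2): Q = (0.4/1)·12 + (1.2/1)·5 = 10.8 cfs.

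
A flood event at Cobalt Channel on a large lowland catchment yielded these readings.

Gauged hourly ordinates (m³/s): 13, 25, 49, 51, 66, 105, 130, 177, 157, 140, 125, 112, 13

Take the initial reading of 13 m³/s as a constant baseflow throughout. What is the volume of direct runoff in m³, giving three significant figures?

Direct-runoff ordinates (Q − Q_b): 0.0, 12.0, 36.0, 38.0, 53.0, 92.0, 117.0, 164.0, 144.0, 127.0, 112.0, 99.0, 0.0 m³/s.
ΣQ_DR = 994.0 m³/s.
With Δt = 1 h = 3600 s, V = ΣQ_DR · Δt = 994.0 × 3600 = 3.58 × 10^6 m³.

V ≈ 3.58 × 10^6 m³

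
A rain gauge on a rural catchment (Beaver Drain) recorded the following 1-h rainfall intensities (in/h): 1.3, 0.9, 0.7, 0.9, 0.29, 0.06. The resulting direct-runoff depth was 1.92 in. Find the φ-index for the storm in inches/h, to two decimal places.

φ ≈ 0.47 in/h

Only the 4 blocks with intensity above φ contribute runoff: 1.3, 0.9, 0.7, 0.9 in/h.
Σ(I−φ)·Δt = d  ⇒  (1.3+0.9+0.7+0.9 − 4φ)·1 = 1.92
φ = (3.800 − 1.92/1) / 4 = 0.47 in/h.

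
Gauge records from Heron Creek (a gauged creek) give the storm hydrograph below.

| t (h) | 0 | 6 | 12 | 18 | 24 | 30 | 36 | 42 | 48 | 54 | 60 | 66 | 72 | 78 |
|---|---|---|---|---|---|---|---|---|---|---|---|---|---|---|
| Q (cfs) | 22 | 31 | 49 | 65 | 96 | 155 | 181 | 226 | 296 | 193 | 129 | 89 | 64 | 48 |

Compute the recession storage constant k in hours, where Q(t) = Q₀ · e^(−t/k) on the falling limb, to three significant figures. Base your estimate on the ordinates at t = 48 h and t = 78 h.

k ≈ 16.5 h

On the falling limb, Q drops from 296 to 48 cfs between t = 48 h and t = 78 h (Δt = 30 h).
k = −Δt / ln(Q₂/Q₁) = −30 / ln(48/296) = 16.5 h.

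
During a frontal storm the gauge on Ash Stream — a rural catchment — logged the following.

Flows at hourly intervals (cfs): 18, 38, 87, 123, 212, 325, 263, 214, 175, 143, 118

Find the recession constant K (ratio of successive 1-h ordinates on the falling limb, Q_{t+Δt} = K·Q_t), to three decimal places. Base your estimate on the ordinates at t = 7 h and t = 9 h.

Using the recession-limb readings at t = 7 h and t = 9 h: Q falls from 214 to 143 cfs over 2 intervals.
K = (Q₂/Q₁)^(1/2) = (143/214)^(1/2) = 0.817.

K ≈ 0.817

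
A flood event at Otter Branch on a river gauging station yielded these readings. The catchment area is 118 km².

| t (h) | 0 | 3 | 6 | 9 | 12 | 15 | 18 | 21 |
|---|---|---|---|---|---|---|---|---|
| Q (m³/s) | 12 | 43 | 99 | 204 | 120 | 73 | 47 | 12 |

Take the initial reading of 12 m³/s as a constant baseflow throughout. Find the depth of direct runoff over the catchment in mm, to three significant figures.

Direct runoff: 0.0, 31.0, 87.0, 192.0, 108.0, 61.0, 35.0, 0.0 m³/s; ΣQ_DR = 514.0 m³/s.
V = ΣQ_DR · Δt = 514.0 × 10800 s = 5.551 × 10^6 m³.
Over A = 118 km², depth = V / A = 47.0 mm.

d ≈ 47.0 mm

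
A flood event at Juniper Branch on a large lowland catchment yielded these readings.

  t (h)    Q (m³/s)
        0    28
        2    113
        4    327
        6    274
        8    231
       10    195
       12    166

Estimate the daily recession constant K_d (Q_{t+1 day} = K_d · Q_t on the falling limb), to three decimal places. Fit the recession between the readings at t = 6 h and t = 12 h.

K_d ≈ 0.135

Between t = 6 h and t = 12 h the flow falls from 274 to 166 m³/s over 3×2 h = 6 h.
Per-interval ratio K = (166/274)^(1/3) = 0.8462; K_d = K^(24/2) = 0.135.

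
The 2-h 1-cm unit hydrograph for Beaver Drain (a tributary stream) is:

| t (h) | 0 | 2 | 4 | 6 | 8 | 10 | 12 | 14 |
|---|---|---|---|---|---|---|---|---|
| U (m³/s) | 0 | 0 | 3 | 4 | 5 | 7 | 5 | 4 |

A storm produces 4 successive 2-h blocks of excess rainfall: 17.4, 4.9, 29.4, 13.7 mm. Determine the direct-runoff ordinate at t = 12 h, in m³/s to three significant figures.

By discrete convolution, Q_j = Σ (P_i / 10 mm) · U_{j−i}.
At t = 12 h (j=6): Q = (17.4/10)·5 + (4.9/10)·7 + (29.4/10)·5 + (13.7/10)·4 = 32.3 m³/s.

Q ≈ 32.3 m³/s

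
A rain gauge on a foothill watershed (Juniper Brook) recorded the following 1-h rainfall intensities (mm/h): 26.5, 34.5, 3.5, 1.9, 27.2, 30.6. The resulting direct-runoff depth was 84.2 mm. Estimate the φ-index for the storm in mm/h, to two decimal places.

Only the 4 blocks with intensity above φ contribute runoff: 26.5, 34.5, 27.2, 30.6 mm/h.
Σ(I−φ)·Δt = d  ⇒  (26.5+34.5+27.2+30.6 − 4φ)·1 = 84.2
φ = (118.8 − 84.2/1) / 4 = 8.65 mm/h.

φ ≈ 8.65 mm/h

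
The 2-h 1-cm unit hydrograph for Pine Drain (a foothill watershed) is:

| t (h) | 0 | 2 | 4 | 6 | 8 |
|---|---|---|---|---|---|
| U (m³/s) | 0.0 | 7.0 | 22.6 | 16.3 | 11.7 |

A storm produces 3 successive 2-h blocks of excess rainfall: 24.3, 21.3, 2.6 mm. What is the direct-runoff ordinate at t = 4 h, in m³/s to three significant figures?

Q ≈ 69.8 m³/s

By discrete convolution, Q_j = Σ (P_i / 10 mm) · U_{j−i}.
At t = 4 h (j=2): Q = (24.3/10)·22.6 + (21.3/10)·7.0 + (2.6/10)·0.0 = 69.8 m³/s.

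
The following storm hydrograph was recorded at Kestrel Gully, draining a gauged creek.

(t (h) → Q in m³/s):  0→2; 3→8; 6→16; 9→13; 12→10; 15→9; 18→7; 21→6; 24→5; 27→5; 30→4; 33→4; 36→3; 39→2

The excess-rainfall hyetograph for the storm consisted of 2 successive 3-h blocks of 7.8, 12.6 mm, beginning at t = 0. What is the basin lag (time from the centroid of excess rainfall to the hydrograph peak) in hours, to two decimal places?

Centroid of excess rainfall: t_c = Σ P_i·t̄_i / ΣP_i = 3.3529 h (block centres at 1.5, 4.5 h).
Hydrograph peak occurs at t = 6 h, so basin lag t_L = 6 − 3.3529 = 2.65 h.

t_L ≈ 2.65 h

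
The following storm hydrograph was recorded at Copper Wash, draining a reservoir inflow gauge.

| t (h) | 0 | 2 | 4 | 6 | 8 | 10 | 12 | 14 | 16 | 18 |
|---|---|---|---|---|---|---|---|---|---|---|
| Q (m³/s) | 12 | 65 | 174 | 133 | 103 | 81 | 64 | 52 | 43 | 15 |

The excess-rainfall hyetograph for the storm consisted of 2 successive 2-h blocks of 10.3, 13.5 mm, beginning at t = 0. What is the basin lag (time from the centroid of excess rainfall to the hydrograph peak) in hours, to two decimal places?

Centroid of excess rainfall: t_c = Σ P_i·t̄_i / ΣP_i = 2.1345 h (block centres at 1, 3 h).
Hydrograph peak occurs at t = 4 h, so basin lag t_L = 4 − 2.1345 = 1.87 h.

t_L ≈ 1.87 h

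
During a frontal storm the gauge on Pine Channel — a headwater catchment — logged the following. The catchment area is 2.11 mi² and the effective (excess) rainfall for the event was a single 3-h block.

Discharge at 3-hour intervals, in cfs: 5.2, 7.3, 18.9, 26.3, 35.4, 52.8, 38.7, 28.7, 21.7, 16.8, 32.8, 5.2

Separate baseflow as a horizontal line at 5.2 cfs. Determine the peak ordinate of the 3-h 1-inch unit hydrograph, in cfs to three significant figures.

U_p ≈ 95.0 cfs

Direct runoff: 0.0, 2.1, 13.7, 21.1, 30.2, 47.6, 33.5, 23.5, 16.5, 11.6, 27.6, 0.0 cfs; ΣQ_DR = 227.4 cfs, peak = 47.6 cfs.
Runoff depth d = ΣQ_DR·Δt / A = 227.4 × 10800 / (2.11 mi²) = 0.5010 in.
The 1-inch UH is the DRH scaled by (1 in)/d, so U_p = 47.6 × 1/0.5010 = 95.0 cfs.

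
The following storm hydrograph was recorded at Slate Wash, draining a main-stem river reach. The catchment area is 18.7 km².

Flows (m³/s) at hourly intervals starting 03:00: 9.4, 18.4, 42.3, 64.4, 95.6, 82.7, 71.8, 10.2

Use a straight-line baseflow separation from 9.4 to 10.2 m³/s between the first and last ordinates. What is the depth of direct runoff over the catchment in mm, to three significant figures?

Direct runoff: 0.00, 8.89, 32.67, 54.66, 85.74, 72.73, 61.71, 0.00 m³/s; ΣQ_DR = 316.4 m³/s.
V = ΣQ_DR · Δt = 316.4 × 3600 s = 1.139 × 10^6 m³.
Over A = 18.7 km², depth = V / A = 60.9 mm.

d ≈ 60.9 mm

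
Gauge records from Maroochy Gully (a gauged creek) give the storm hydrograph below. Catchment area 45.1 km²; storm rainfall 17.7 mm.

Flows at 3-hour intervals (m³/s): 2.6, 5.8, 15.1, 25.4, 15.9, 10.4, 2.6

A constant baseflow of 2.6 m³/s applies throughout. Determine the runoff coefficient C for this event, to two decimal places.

ΣQ_DR = 59.60 m³/s; V = ΣQ_DR·Δt = 6.437 × 10^5 m³.
Runoff depth d = V / A = 14.27 mm.
C = d / P = 14.27 / 17.7 = 0.81.

C ≈ 0.81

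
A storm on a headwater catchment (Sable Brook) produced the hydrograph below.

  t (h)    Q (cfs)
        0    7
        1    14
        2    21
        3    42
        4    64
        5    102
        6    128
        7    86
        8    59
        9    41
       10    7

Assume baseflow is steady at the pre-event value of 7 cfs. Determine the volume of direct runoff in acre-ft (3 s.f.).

V ≈ 40.8 acre-ft

Direct-runoff ordinates (Q − Q_b): 0.0, 7.0, 14.0, 35.0, 57.0, 95.0, 121.0, 79.0, 52.0, 34.0, 0.0 cfs.
ΣQ_DR = 494.0 cfs.
With Δt = 1 h = 3600 s, V = ΣQ_DR · Δt = 494.0 × 3600 = 1.78 × 10^6 ft³ = 40.8 acre-ft.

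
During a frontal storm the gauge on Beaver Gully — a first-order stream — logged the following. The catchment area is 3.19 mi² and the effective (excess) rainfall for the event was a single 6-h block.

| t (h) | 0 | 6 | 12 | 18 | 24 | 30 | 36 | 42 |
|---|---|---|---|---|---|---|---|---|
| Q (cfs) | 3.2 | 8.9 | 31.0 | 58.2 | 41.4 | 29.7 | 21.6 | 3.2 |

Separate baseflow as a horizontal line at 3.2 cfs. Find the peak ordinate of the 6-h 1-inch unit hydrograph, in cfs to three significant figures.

Direct runoff: 0.0, 5.7, 27.8, 55.0, 38.2, 26.5, 18.4, 0.0 cfs; ΣQ_DR = 171.6 cfs, peak = 55.0 cfs.
Runoff depth d = ΣQ_DR·Δt / A = 171.6 × 21600 / (3.19 mi²) = 0.5001 in.
The 1-inch UH is the DRH scaled by (1 in)/d, so U_p = 55.0 × 1/0.5001 = 110 cfs.

U_p ≈ 110 cfs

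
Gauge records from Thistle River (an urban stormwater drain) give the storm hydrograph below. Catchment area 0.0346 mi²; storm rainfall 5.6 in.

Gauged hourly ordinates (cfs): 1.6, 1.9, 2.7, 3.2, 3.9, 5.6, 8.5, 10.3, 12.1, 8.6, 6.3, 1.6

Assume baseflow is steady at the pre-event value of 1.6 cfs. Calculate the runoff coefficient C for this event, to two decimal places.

ΣQ_DR = 47.10 cfs; V = ΣQ_DR·Δt = 1.696 × 10^5 ft³.
Runoff depth d = V / A = 2.109 in.
C = d / P = 2.109 / 5.6 = 0.38.

C ≈ 0.38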